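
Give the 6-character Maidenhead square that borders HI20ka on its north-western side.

HI20jb

Longitude subsquare k = 10; −1 → 9 = j.
Latitude subsquare a = 0; +1 → 1 = b.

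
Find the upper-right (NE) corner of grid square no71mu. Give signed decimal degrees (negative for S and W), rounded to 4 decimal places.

51.8750, 95.0833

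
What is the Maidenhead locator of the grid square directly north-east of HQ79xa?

HQ89ab

Longitude subsquare x = 23; +1 → 24, wraps to 0 = a, carry into square.
Longitude square 7; +1 → 8.
Latitude subsquare a = 0; +1 → 1 = b.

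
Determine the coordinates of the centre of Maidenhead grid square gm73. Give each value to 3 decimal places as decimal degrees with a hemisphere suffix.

Field G=6, M=12: +6·20° lon, +12·10° lat → SW at lon -60°, lat 30°.
Square 7, 3: +7·2° lon, +3·1° lat → SW at lon -46°, lat 33°.
Cell spans 2° lon × 1° lat. Centre is SW corner plus half of each.
latitude 33.500° N, longitude 45.000° W.

33.500° N, 45.000° W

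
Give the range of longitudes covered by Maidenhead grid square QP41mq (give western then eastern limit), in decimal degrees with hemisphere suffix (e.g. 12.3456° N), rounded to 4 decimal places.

Field Q=16, P=15: +16·20° lon, +15·10° lat → SW at lon 140°, lat 60°.
Square 4, 1: +4·2° lon, +1·1° lat → SW at lon 148°, lat 61°.
Subsquare m=12, q=16: +12·0.0833333° lon, +16·0.0416667° lat → SW at lon 149°, lat 61.6667°.
Cell spans 0.0833333° lon × 0.0416667° lat.
west 149.0000° E, east 149.0833° E.

149.0000° E, 149.0833° E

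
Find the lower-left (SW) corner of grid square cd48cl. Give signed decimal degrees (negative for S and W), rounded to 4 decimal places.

Field C=2, D=3: +2·20° lon, +3·10° lat → SW at lon -140°, lat -60°.
Square 4, 8: +4·2° lon, +8·1° lat → SW at lon -132°, lat -52°.
Subsquare c=2, l=11: +2·0.0833333° lon, +11·0.0416667° lat → SW at lon -131.833°, lat -51.5417°.
latitude -51.5417, longitude -131.8333.

-51.5417, -131.8333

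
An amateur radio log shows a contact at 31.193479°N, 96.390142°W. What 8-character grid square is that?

EM11te36

Offset from 180°W / 90°S: lon 83.60986°, lat 121.19348°.
Field: 83.60986/20 → 4 → E, 121.19348/10 → 12 → M; chars EM.
Square: 3.60986/2 → 1, 1.19348/1 → 1; chars 11.
Subsquare: 1.60986/0.0833333 → 19 → t, 0.19348/0.0416667 → 4 → e; chars te.
Extended square: 0.02652/0.00833333 → 3, 0.02681/0.00416667 → 6; chars 36.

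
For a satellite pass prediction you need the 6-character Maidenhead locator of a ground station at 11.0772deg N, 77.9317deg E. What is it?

MK81xb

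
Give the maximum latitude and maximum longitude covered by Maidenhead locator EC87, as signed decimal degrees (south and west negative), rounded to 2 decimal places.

-62.00, -82.00

Field E=4, C=2: +4·20° lon, +2·10° lat → SW at lon -100°, lat -70°.
Square 8, 7: +8·2° lon, +7·1° lat → SW at lon -84°, lat -63°.
Cell spans 2° lon × 1° lat. NE corner is SW corner plus one full cell.
latitude -62.00, longitude -82.00.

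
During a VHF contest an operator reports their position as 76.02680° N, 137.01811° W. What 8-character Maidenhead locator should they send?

CQ16la76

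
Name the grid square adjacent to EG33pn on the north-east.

Longitude subsquare p = 15; +1 → 16 = q.
Latitude subsquare n = 13; +1 → 14 = o.

EG33qo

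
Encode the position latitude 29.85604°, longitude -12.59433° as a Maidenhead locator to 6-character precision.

IL39qu

Offset from 180°W / 90°S: lon 167.4057°, lat 119.8560°.
Field: lon ⌊167.4057/20⌋ = 8 → I; lat ⌊119.8560/10⌋ = 11 → L.
Square: lon ⌊7.4057/2⌋ = 3; lat ⌊9.8560/1⌋ = 9.
Subsquare: lon ⌊1.4057/0.0833333⌋ = 16 → q; lat ⌊0.8560/0.0416667⌋ = 20 → u.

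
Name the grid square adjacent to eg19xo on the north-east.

EG29ap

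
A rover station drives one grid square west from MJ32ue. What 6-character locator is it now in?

MJ32te

Longitude subsquare u = 20; −1 → 19 = t.
The latitude characters are unchanged.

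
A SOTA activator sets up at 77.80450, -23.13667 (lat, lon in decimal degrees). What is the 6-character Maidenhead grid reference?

Add 180° to longitude and 90° to latitude: 156.8633, 167.8045.
Field (20°×10°, letters A–R): lon ⌊156.8633/20⌋ = 7 → H; lat ⌊167.8045/10⌋ = 16 → Q.
Square (2°×1°, digits 0–9): lon ⌊16.8633/2⌋ = 8; lat ⌊7.8045/1⌋ = 7.
Subsquare (5′×2.5′, letters a–x): lon ⌊0.8633/0.0833333⌋ = 10 → k; lat ⌊0.8045/0.0416667⌋ = 19 → t.

HQ87kt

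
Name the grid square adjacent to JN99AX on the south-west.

JN89xw

Longitude subsquare a = 0; −1 → -1, wraps to 23 = x, carry into square.
Longitude square 9; −1 → 8.
Latitude subsquare x = 23; −1 → 22 = w.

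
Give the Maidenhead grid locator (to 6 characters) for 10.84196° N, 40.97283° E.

LK00lu

Shift to the Maidenhead origin (180°W, 90°S): lon 220.9728, lat 100.8420.
Field: lon ⌊220.9728/20⌋ = 11 → L; lat ⌊100.8420/10⌋ = 10 → K.
Square: lon ⌊0.9728/2⌋ = 0; lat ⌊0.8420/1⌋ = 0.
Subsquare: lon ⌊0.9728/0.0833333⌋ = 11 → l; lat ⌊0.8420/0.0416667⌋ = 20 → u.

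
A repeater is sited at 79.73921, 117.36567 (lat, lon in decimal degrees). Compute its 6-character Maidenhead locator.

Shift to the Maidenhead origin (180°W, 90°S): lon 297.3657, lat 169.7392.
Field: 297.3657/20 → 14 → O, 169.7392/10 → 16 → Q; chars OQ.
Square: 17.3657/2 → 8, 9.7392/1 → 9; chars 89.
Subsquare: 1.3657/0.0833333 → 16 → q, 0.7392/0.0416667 → 17 → r; chars qr.

OQ89qr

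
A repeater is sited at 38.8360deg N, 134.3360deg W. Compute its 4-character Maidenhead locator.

CM28

Add 180° to longitude and 90° to latitude: 45.66, 128.84.
Field: lon ⌊45.66/20⌋ = 2 → C; lat ⌊128.84/10⌋ = 12 → M.
Square: lon ⌊5.66/2⌋ = 2; lat ⌊8.84/1⌋ = 8.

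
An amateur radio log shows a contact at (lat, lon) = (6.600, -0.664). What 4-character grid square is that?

Add 180° to longitude and 90° to latitude: 179.34, 96.60.
Field: lon ⌊179.34/20⌋ = 8 → I; lat ⌊96.60/10⌋ = 9 → J.
Square: lon ⌊19.34/2⌋ = 9; lat ⌊6.60/1⌋ = 6.

IJ96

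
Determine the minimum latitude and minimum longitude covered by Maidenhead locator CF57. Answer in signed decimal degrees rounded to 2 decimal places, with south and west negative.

-33.00, -130.00

Field C=2, F=5: +2·20° lon, +5·10° lat → SW at lon -140°, lat -40°.
Square 5, 7: +5·2° lon, +7·1° lat → SW at lon -130°, lat -33°.
latitude -33.00, longitude -130.00.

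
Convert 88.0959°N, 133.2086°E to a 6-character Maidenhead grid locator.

PR68oc

Shift to the Maidenhead origin (180°W, 90°S): lon 313.2086, lat 178.0959.
Field (20°×10°, letters A–R): lon ⌊313.2086/20⌋ = 15 → P; lat ⌊178.0959/10⌋ = 17 → R.
Square (2°×1°, digits 0–9): lon ⌊13.2086/2⌋ = 6; lat ⌊8.0959/1⌋ = 8.
Subsquare (5′×2.5′, letters a–x): lon ⌊1.2086/0.0833333⌋ = 14 → o; lat ⌊0.0959/0.0416667⌋ = 2 → c.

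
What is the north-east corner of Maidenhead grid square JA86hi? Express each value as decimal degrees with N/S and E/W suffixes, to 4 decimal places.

Field J=9, A=0: +9·20° lon, +0·10° lat → SW at lon 0°, lat -90°.
Square 8, 6: +8·2° lon, +6·1° lat → SW at lon 16°, lat -84°.
Subsquare h=7, i=8: +7·0.0833333° lon, +8·0.0416667° lat → SW at lon 16.5833°, lat -83.6667°.
Cell spans 0.0833333° lon × 0.0416667° lat. NE corner is SW corner plus one full cell.
latitude 83.6250° S, longitude 16.6667° E.

83.6250° S, 16.6667° E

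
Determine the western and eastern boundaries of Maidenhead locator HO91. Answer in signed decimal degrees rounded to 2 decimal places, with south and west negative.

Field H=7, O=14: +7·20° lon, +14·10° lat → SW at lon -40°, lat 50°.
Square 9, 1: +9·2° lon, +1·1° lat → SW at lon -22°, lat 51°.
Cell spans 2° lon × 1° lat.
west -22.00, east -20.00.

-22.00, -20.00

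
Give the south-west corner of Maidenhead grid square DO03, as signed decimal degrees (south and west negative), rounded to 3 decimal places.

Field D=3, O=14: +3·20° lon, +14·10° lat → SW at lon -120°, lat 50°.
Square 0, 3: +0·2° lon, +3·1° lat → SW at lon -120°, lat 53°.
latitude 53.000, longitude -120.000.

53.000, -120.000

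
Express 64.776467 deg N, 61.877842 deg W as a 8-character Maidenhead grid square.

FP94bs46

Add 180° to longitude and 90° to latitude: 118.12216, 154.77647.
Field: 118.12216/20 → 5 → F, 154.77647/10 → 15 → P; chars FP.
Square: 18.12216/2 → 9, 4.77647/1 → 4; chars 94.
Subsquare: 0.12216/0.0833333 → 1 → b, 0.77647/0.0416667 → 18 → s; chars bs.
Extended square: 0.03882/0.00833333 → 4, 0.02647/0.00416667 → 6; chars 46.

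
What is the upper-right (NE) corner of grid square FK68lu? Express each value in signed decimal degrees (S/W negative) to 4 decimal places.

Field F=5, K=10: +5·20° lon, +10·10° lat → SW at lon -80°, lat 10°.
Square 6, 8: +6·2° lon, +8·1° lat → SW at lon -68°, lat 18°.
Subsquare l=11, u=20: +11·0.0833333° lon, +20·0.0416667° lat → SW at lon -67.0833°, lat 18.8333°.
Cell spans 0.0833333° lon × 0.0416667° lat. NE corner is SW corner plus one full cell.
latitude 18.8750, longitude -67.0000.

18.8750, -67.0000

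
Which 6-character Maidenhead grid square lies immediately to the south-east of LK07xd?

LK17ac

Longitude subsquare x = 23; +1 → 24, wraps to 0 = a, carry into square.
Longitude square 0; +1 → 1.
Latitude subsquare d = 3; −1 → 2 = c.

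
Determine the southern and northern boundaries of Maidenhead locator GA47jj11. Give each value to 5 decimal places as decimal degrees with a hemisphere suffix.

82.62083° S, 82.61667° S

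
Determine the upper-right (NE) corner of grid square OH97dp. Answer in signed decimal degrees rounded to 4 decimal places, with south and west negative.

-12.3333, 118.3333

Field O=14, H=7: +14·20° lon, +7·10° lat → SW at lon 100°, lat -20°.
Square 9, 7: +9·2° lon, +7·1° lat → SW at lon 118°, lat -13°.
Subsquare d=3, p=15: +3·0.0833333° lon, +15·0.0416667° lat → SW at lon 118.25°, lat -12.375°.
Cell spans 0.0833333° lon × 0.0416667° lat. NE corner is SW corner plus one full cell.
latitude -12.3333, longitude 118.3333.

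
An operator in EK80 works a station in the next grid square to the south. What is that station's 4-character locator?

Latitude square 0; −1 → -1, wraps to 9, carry into field.
Latitude field K = 10; −1 → 9 = J.
The longitude characters are unchanged.

EJ89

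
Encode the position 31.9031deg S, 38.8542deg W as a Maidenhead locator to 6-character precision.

Add 180° to longitude and 90° to latitude: 141.1458, 58.0969.
Field: 141.1458/20 → 7 → H, 58.0969/10 → 5 → F; chars HF.
Square: 1.1458/2 → 0, 8.0969/1 → 8; chars 08.
Subsquare: 1.1458/0.0833333 → 13 → n, 0.0969/0.0416667 → 2 → c; chars nc.

HF08nc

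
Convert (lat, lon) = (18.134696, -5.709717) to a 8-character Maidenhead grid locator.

IK78dd42

Add 180° to longitude and 90° to latitude: 174.29028, 108.13470.
Field: 174.29028/20 → 8 → I, 108.13470/10 → 10 → K; chars IK.
Square: 14.29028/2 → 7, 8.13470/1 → 8; chars 78.
Subsquare: 0.29028/0.0833333 → 3 → d, 0.13470/0.0416667 → 3 → d; chars dd.
Extended square: 0.04028/0.00833333 → 4, 0.00970/0.00416667 → 2; chars 42.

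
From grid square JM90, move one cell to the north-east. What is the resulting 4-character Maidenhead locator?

KM01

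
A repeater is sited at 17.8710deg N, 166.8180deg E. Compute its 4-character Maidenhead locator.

Offset from 180°W / 90°S: lon 346.82°, lat 107.87°.
Field (20°×10°, letters A–R): 346.82/20 → 17 → R, 107.87/10 → 10 → K; chars RK.
Square (2°×1°, digits 0–9): 6.82/2 → 3, 7.87/1 → 7; chars 37.

RK37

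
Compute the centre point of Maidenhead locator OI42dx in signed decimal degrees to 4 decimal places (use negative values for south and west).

-7.0208, 108.2917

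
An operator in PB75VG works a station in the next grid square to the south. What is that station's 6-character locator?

Latitude subsquare g = 6; −1 → 5 = f.
The longitude characters are unchanged.

PB75vf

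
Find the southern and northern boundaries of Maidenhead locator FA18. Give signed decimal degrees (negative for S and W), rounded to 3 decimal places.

Field F=5, A=0: +5·20° lon, +0·10° lat → SW at lon -80°, lat -90°.
Square 1, 8: +1·2° lon, +8·1° lat → SW at lon -78°, lat -82°.
Cell spans 2° lon × 1° lat.
south -82.000, north -81.000.

-82.000, -81.000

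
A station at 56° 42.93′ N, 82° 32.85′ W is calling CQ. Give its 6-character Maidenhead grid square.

Shift to the Maidenhead origin (180°W, 90°S): lon 97.4525, lat 146.7155.
Field: 97.4525/20 → 4 → E, 146.7155/10 → 14 → O; chars EO.
Square: 17.4525/2 → 8, 6.7155/1 → 6; chars 86.
Subsquare: 1.4525/0.0833333 → 17 → r, 0.7155/0.0416667 → 17 → r; chars rr.

EO86rr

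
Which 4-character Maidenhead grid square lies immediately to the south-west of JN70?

JM69

Longitude square 7; −1 → 6.
Latitude square 0; −1 → -1, wraps to 9, carry into field.
Latitude field N = 13; −1 → 12 = M.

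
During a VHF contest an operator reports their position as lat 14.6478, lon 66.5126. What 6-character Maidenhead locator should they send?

MK34gp

Add 180° to longitude and 90° to latitude: 246.5126, 104.6478.
Field: 246.5126/20 → 12 → M, 104.6478/10 → 10 → K; chars MK.
Square: 6.5126/2 → 3, 4.6478/1 → 4; chars 34.
Subsquare: 0.5126/0.0833333 → 6 → g, 0.6478/0.0416667 → 15 → p; chars gp.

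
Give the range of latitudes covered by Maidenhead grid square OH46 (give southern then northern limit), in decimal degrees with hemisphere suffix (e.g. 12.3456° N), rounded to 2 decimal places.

Field O=14, H=7: +14·20° lon, +7·10° lat → SW at lon 100°, lat -20°.
Square 4, 6: +4·2° lon, +6·1° lat → SW at lon 108°, lat -14°.
Cell spans 2° lon × 1° lat.
south 14.00° S, north 13.00° S.

14.00° S, 13.00° S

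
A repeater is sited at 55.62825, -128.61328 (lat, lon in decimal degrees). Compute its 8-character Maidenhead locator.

Add 180° to longitude and 90° to latitude: 51.38672, 145.62825.
Field: lon ⌊51.38672/20⌋ = 2 → C; lat ⌊145.62825/10⌋ = 14 → O.
Square: lon ⌊11.38672/2⌋ = 5; lat ⌊5.62825/1⌋ = 5.
Subsquare: lon ⌊1.38672/0.0833333⌋ = 16 → q; lat ⌊0.62825/0.0416667⌋ = 15 → p.
Extended square: lon ⌊0.05339/0.00833333⌋ = 6; lat ⌊0.00325/0.00416667⌋ = 0.

CO55qp60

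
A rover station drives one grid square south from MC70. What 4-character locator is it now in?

Latitude square 0; −1 → -1, wraps to 9, carry into field.
Latitude field C = 2; −1 → 1 = B.
The longitude characters are unchanged.

MB79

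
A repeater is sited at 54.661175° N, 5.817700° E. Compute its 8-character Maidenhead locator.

Offset from 180°W / 90°S: lon 185.81770°, lat 144.66118°.
Field (20°×10°, letters A–R): 185.81770/20 → 9 → J, 144.66118/10 → 14 → O; chars JO.
Square (2°×1°, digits 0–9): 5.81770/2 → 2, 4.66118/1 → 4; chars 24.
Subsquare (5′×2.5′, letters a–x): 1.81770/0.0833333 → 21 → v, 0.66118/0.0416667 → 15 → p; chars vp.
Extended square (30″×15″, digits 0–9): 0.06770/0.00833333 → 8, 0.03618/0.00416667 → 8; chars 88.

JO24vp88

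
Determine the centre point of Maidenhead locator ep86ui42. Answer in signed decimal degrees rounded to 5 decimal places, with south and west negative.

66.34375, -82.29583

Field E=4, P=15: +4·20° lon, +15·10° lat → SW at lon -100°, lat 60°.
Square 8, 6: +8·2° lon, +6·1° lat → SW at lon -84°, lat 66°.
Subsquare u=20, i=8: +20·0.0833333° lon, +8·0.0416667° lat → SW at lon -82.3333°, lat 66.3333°.
Extended square 4, 2: +4·0.00833333° lon, +2·0.00416667° lat → SW at lon -82.3°, lat 66.3417°.
Cell spans 0.00833333° lon × 0.00416667° lat. Centre is SW corner plus half of each.
latitude 66.34375, longitude -82.29583.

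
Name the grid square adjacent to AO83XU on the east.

Longitude subsquare x = 23; +1 → 24, wraps to 0 = a, carry into square.
Longitude square 8; +1 → 9.
The latitude characters are unchanged.

AO93au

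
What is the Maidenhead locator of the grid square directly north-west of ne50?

NE41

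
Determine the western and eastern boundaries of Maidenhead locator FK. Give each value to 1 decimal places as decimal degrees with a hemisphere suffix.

Field F=5, K=10: +5·20° lon, +10·10° lat → SW at lon -80°, lat 10°.
Cell spans 20° lon × 10° lat.
west 80.0° W, east 60.0° W.

80.0° W, 60.0° W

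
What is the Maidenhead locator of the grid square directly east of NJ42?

NJ52

Longitude square 4; +1 → 5.
The latitude characters are unchanged.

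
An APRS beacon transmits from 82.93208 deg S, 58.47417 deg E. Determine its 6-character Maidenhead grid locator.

Shift to the Maidenhead origin (180°W, 90°S): lon 238.4742, lat 7.0679.
Field (20°×10°, letters A–R): lon ⌊238.4742/20⌋ = 11 → L; lat ⌊7.0679/10⌋ = 0 → A.
Square (2°×1°, digits 0–9): lon ⌊18.4742/2⌋ = 9; lat ⌊7.0679/1⌋ = 7.
Subsquare (5′×2.5′, letters a–x): lon ⌊0.4742/0.0833333⌋ = 5 → f; lat ⌊0.0679/0.0416667⌋ = 1 → b.

LA97fb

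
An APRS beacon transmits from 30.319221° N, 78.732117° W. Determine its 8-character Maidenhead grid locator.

Add 180° to longitude and 90° to latitude: 101.26788, 120.31922.
Field: lon ⌊101.26788/20⌋ = 5 → F; lat ⌊120.31922/10⌋ = 12 → M.
Square: lon ⌊1.26788/2⌋ = 0; lat ⌊0.31922/1⌋ = 0.
Subsquare: lon ⌊1.26788/0.0833333⌋ = 15 → p; lat ⌊0.31922/0.0416667⌋ = 7 → h.
Extended square: lon ⌊0.01788/0.00833333⌋ = 2; lat ⌊0.02755/0.00416667⌋ = 6.

FM00ph26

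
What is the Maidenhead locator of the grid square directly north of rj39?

RK30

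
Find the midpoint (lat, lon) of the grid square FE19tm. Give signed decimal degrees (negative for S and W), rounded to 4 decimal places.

-40.4792, -76.3750

Field F=5, E=4: +5·20° lon, +4·10° lat → SW at lon -80°, lat -50°.
Square 1, 9: +1·2° lon, +9·1° lat → SW at lon -78°, lat -41°.
Subsquare t=19, m=12: +19·0.0833333° lon, +12·0.0416667° lat → SW at lon -76.4167°, lat -40.5°.
Cell spans 0.0833333° lon × 0.0416667° lat. Centre is SW corner plus half of each.
latitude -40.4792, longitude -76.3750.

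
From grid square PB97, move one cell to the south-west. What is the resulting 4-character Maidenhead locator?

PB86

Longitude square 9; −1 → 8.
Latitude square 7; −1 → 6.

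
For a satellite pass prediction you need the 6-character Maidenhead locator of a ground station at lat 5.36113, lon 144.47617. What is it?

QJ25fi

Shift to the Maidenhead origin (180°W, 90°S): lon 324.4762, lat 95.3611.
Field: 324.4762/20 → 16 → Q, 95.3611/10 → 9 → J; chars QJ.
Square: 4.4762/2 → 2, 5.3611/1 → 5; chars 25.
Subsquare: 0.4762/0.0833333 → 5 → f, 0.3611/0.0416667 → 8 → i; chars fi.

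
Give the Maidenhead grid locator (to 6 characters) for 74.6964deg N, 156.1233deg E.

QQ84bq

Add 180° to longitude and 90° to latitude: 336.1233, 164.6964.
Field: lon ⌊336.1233/20⌋ = 16 → Q; lat ⌊164.6964/10⌋ = 16 → Q.
Square: lon ⌊16.1233/2⌋ = 8; lat ⌊4.6964/1⌋ = 4.
Subsquare: lon ⌊0.1233/0.0833333⌋ = 1 → b; lat ⌊0.6964/0.0416667⌋ = 16 → q.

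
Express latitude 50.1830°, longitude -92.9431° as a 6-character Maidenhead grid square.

Shift to the Maidenhead origin (180°W, 90°S): lon 87.0569, lat 140.1830.
Field (20°×10°, letters A–R): 87.0569/20 → 4 → E, 140.1830/10 → 14 → O; chars EO.
Square (2°×1°, digits 0–9): 7.0569/2 → 3, 0.1830/1 → 0; chars 30.
Subsquare (5′×2.5′, letters a–x): 1.0569/0.0833333 → 12 → m, 0.1830/0.0416667 → 4 → e; chars me.

EO30me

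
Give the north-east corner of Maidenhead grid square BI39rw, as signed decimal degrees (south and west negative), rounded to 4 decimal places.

-0.0417, -152.5000

Field B=1, I=8: +1·20° lon, +8·10° lat → SW at lon -160°, lat -10°.
Square 3, 9: +3·2° lon, +9·1° lat → SW at lon -154°, lat -1°.
Subsquare r=17, w=22: +17·0.0833333° lon, +22·0.0416667° lat → SW at lon -152.583°, lat -0.0833333°.
Cell spans 0.0833333° lon × 0.0416667° lat. NE corner is SW corner plus one full cell.
latitude -0.0417, longitude -152.5000.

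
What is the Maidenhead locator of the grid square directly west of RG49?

Longitude square 4; −1 → 3.
The latitude characters are unchanged.

RG39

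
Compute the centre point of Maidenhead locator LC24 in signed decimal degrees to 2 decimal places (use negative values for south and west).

-65.50, 45.00

Field L=11, C=2: +11·20° lon, +2·10° lat → SW at lon 40°, lat -70°.
Square 2, 4: +2·2° lon, +4·1° lat → SW at lon 44°, lat -66°.
Cell spans 2° lon × 1° lat. Centre is SW corner plus half of each.
latitude -65.50, longitude 45.00.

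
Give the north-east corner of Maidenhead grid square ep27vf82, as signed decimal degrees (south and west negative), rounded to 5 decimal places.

67.22083, -94.17500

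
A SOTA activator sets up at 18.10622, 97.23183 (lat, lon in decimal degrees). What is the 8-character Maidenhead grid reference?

NK88oc75

Shift to the Maidenhead origin (180°W, 90°S): lon 277.23183, lat 108.10622.
Field (20°×10°, letters A–R): lon ⌊277.23183/20⌋ = 13 → N; lat ⌊108.10622/10⌋ = 10 → K.
Square (2°×1°, digits 0–9): lon ⌊17.23183/2⌋ = 8; lat ⌊8.10622/1⌋ = 8.
Subsquare (5′×2.5′, letters a–x): lon ⌊1.23183/0.0833333⌋ = 14 → o; lat ⌊0.10622/0.0416667⌋ = 2 → c.
Extended square (30″×15″, digits 0–9): lon ⌊0.06516/0.00833333⌋ = 7; lat ⌊0.02289/0.00416667⌋ = 5.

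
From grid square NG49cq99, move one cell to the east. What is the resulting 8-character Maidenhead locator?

NG49dq09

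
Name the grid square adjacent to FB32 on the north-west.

FB23

Longitude square 3; −1 → 2.
Latitude square 2; +1 → 3.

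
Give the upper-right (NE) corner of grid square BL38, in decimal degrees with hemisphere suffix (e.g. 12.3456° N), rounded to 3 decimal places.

29.000° N, 152.000° W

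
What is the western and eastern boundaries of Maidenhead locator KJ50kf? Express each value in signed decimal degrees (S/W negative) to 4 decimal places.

30.8333, 30.9167

Field K=10, J=9: +10·20° lon, +9·10° lat → SW at lon 20°, lat 0°.
Square 5, 0: +5·2° lon, +0·1° lat → SW at lon 30°, lat 0°.
Subsquare k=10, f=5: +10·0.0833333° lon, +5·0.0416667° lat → SW at lon 30.8333°, lat 0.208333°.
Cell spans 0.0833333° lon × 0.0416667° lat.
west 30.8333, east 30.9167.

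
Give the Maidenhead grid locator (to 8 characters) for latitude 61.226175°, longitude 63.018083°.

MP11mf24

Offset from 180°W / 90°S: lon 243.01808°, lat 151.22618°.
Field: lon ⌊243.01808/20⌋ = 12 → M; lat ⌊151.22618/10⌋ = 15 → P.
Square: lon ⌊3.01808/2⌋ = 1; lat ⌊1.22618/1⌋ = 1.
Subsquare: lon ⌊1.01808/0.0833333⌋ = 12 → m; lat ⌊0.22618/0.0416667⌋ = 5 → f.
Extended square: lon ⌊0.01808/0.00833333⌋ = 2; lat ⌊0.01784/0.00416667⌋ = 4.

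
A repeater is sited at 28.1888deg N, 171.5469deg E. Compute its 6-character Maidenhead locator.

RL58se

Offset from 180°W / 90°S: lon 351.5469°, lat 118.1888°.
Field: lon ⌊351.5469/20⌋ = 17 → R; lat ⌊118.1888/10⌋ = 11 → L.
Square: lon ⌊11.5469/2⌋ = 5; lat ⌊8.1888/1⌋ = 8.
Subsquare: lon ⌊1.5469/0.0833333⌋ = 18 → s; lat ⌊0.1888/0.0416667⌋ = 4 → e.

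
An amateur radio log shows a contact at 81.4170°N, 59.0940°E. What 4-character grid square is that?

Offset from 180°W / 90°S: lon 239.09°, lat 171.42°.
Field (20°×10°, letters A–R): lon ⌊239.09/20⌋ = 11 → L; lat ⌊171.42/10⌋ = 17 → R.
Square (2°×1°, digits 0–9): lon ⌊19.09/2⌋ = 9; lat ⌊1.42/1⌋ = 1.

LR91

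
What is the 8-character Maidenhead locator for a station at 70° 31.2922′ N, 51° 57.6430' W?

GQ40am45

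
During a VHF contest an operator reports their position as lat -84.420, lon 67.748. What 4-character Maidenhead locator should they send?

Offset from 180°W / 90°S: lon 247.75°, lat 5.58°.
Field (20°×10°, letters A–R): lon ⌊247.75/20⌋ = 12 → M; lat ⌊5.58/10⌋ = 0 → A.
Square (2°×1°, digits 0–9): lon ⌊7.75/2⌋ = 3; lat ⌊5.58/1⌋ = 5.

MA35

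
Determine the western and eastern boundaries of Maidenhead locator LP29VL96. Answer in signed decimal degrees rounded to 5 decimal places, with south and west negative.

45.82500, 45.83333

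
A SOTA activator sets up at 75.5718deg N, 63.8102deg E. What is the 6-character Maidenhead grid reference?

MQ15vn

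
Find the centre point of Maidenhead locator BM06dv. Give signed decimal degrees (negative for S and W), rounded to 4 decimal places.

36.8958, -159.7083

Field B=1, M=12: +1·20° lon, +12·10° lat → SW at lon -160°, lat 30°.
Square 0, 6: +0·2° lon, +6·1° lat → SW at lon -160°, lat 36°.
Subsquare d=3, v=21: +3·0.0833333° lon, +21·0.0416667° lat → SW at lon -159.75°, lat 36.875°.
Cell spans 0.0833333° lon × 0.0416667° lat. Centre is SW corner plus half of each.
latitude 36.8958, longitude -159.7083.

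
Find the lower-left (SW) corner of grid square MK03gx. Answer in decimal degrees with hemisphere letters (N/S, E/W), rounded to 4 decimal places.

13.9583° N, 60.5000° E

Field M=12, K=10: +12·20° lon, +10·10° lat → SW at lon 60°, lat 10°.
Square 0, 3: +0·2° lon, +3·1° lat → SW at lon 60°, lat 13°.
Subsquare g=6, x=23: +6·0.0833333° lon, +23·0.0416667° lat → SW at lon 60.5°, lat 13.9583°.
latitude 13.9583° N, longitude 60.5000° E.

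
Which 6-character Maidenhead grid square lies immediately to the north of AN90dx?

AN91da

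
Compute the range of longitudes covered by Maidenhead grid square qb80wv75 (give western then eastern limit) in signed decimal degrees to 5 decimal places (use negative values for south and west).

157.89167, 157.90000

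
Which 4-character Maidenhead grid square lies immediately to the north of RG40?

Latitude square 0; +1 → 1.
The longitude characters are unchanged.

RG41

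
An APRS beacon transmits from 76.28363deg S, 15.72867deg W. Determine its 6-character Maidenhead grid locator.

IB23dr

Add 180° to longitude and 90° to latitude: 164.2713, 13.7164.
Field: lon ⌊164.2713/20⌋ = 8 → I; lat ⌊13.7164/10⌋ = 1 → B.
Square: lon ⌊4.2713/2⌋ = 2; lat ⌊3.7164/1⌋ = 3.
Subsquare: lon ⌊0.2713/0.0833333⌋ = 3 → d; lat ⌊0.7164/0.0416667⌋ = 17 → r.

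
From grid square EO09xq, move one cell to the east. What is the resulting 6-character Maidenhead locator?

Longitude subsquare x = 23; +1 → 24, wraps to 0 = a, carry into square.
Longitude square 0; +1 → 1.
The latitude characters are unchanged.

EO19aq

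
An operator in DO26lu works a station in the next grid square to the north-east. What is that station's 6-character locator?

DO26mv

Longitude subsquare l = 11; +1 → 12 = m.
Latitude subsquare u = 20; +1 → 21 = v.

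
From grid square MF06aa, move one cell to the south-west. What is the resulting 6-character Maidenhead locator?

LF95xx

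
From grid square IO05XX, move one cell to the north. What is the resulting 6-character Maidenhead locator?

Latitude subsquare x = 23; +1 → 24, wraps to 0 = a, carry into square.
Latitude square 5; +1 → 6.
The longitude characters are unchanged.

IO06xa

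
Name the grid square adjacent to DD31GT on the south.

DD31gs

Latitude subsquare t = 19; −1 → 18 = s.
The longitude characters are unchanged.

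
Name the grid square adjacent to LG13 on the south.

LG12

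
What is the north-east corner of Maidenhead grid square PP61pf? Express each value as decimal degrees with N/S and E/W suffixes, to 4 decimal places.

Field P=15, P=15: +15·20° lon, +15·10° lat → SW at lon 120°, lat 60°.
Square 6, 1: +6·2° lon, +1·1° lat → SW at lon 132°, lat 61°.
Subsquare p=15, f=5: +15·0.0833333° lon, +5·0.0416667° lat → SW at lon 133.25°, lat 61.2083°.
Cell spans 0.0833333° lon × 0.0416667° lat. NE corner is SW corner plus one full cell.
latitude 61.2500° N, longitude 133.3333° E.

61.2500° N, 133.3333° E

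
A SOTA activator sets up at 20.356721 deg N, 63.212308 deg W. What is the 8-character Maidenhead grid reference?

Shift to the Maidenhead origin (180°W, 90°S): lon 116.78769, lat 110.35672.
Field: 116.78769/20 → 5 → F, 110.35672/10 → 11 → L; chars FL.
Square: 16.78769/2 → 8, 0.35672/1 → 0; chars 80.
Subsquare: 0.78769/0.0833333 → 9 → j, 0.35672/0.0416667 → 8 → i; chars ji.
Extended square: 0.03769/0.00833333 → 4, 0.02339/0.00416667 → 5; chars 45.

FL80ji45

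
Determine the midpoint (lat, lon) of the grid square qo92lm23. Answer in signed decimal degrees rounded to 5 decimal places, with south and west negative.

52.51458, 158.93750

Field Q=16, O=14: +16·20° lon, +14·10° lat → SW at lon 140°, lat 50°.
Square 9, 2: +9·2° lon, +2·1° lat → SW at lon 158°, lat 52°.
Subsquare l=11, m=12: +11·0.0833333° lon, +12·0.0416667° lat → SW at lon 158.917°, lat 52.5°.
Extended square 2, 3: +2·0.00833333° lon, +3·0.00416667° lat → SW at lon 158.933°, lat 52.5125°.
Cell spans 0.00833333° lon × 0.00416667° lat. Centre is SW corner plus half of each.
latitude 52.51458, longitude 158.93750.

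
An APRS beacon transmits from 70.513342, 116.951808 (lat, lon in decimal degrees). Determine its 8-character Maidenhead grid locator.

Add 180° to longitude and 90° to latitude: 296.95181, 160.51334.
Field: lon ⌊296.95181/20⌋ = 14 → O; lat ⌊160.51334/10⌋ = 16 → Q.
Square: lon ⌊16.95181/2⌋ = 8; lat ⌊0.51334/1⌋ = 0.
Subsquare: lon ⌊0.95181/0.0833333⌋ = 11 → l; lat ⌊0.51334/0.0416667⌋ = 12 → m.
Extended square: lon ⌊0.03514/0.00833333⌋ = 4; lat ⌊0.01334/0.00416667⌋ = 3.

OQ80lm43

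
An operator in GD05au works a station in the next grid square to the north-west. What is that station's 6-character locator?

FD95xv

Longitude subsquare a = 0; −1 → -1, wraps to 23 = x, carry into square.
Longitude square 0; −1 → -1, wraps to 9, carry into field.
Longitude field G = 6; −1 → 5 = F.
Latitude subsquare u = 20; +1 → 21 = v.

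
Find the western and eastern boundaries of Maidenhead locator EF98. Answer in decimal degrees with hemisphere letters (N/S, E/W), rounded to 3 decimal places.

82.000° W, 80.000° W

Field E=4, F=5: +4·20° lon, +5·10° lat → SW at lon -100°, lat -40°.
Square 9, 8: +9·2° lon, +8·1° lat → SW at lon -82°, lat -32°.
Cell spans 2° lon × 1° lat.
west 82.000° W, east 80.000° W.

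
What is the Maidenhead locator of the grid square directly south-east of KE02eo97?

Longitude extended square 9; +1 → 10, wraps to 0, carry into subsquare.
Longitude subsquare e = 4; +1 → 5 = f.
Latitude extended square 7; −1 → 6.

KE02fo06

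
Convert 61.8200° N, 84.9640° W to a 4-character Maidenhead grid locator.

EP71

Shift to the Maidenhead origin (180°W, 90°S): lon 95.04, lat 151.82.
Field: lon ⌊95.04/20⌋ = 4 → E; lat ⌊151.82/10⌋ = 15 → P.
Square: lon ⌊15.04/2⌋ = 7; lat ⌊1.82/1⌋ = 1.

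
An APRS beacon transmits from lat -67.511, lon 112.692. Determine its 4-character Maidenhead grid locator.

Offset from 180°W / 90°S: lon 292.69°, lat 22.49°.
Field (20°×10°, letters A–R): lon ⌊292.69/20⌋ = 14 → O; lat ⌊22.49/10⌋ = 2 → C.
Square (2°×1°, digits 0–9): lon ⌊12.69/2⌋ = 6; lat ⌊2.49/1⌋ = 2.

OC62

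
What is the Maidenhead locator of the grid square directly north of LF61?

LF62

Latitude square 1; +1 → 2.
The longitude characters are unchanged.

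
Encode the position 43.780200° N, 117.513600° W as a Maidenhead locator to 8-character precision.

Offset from 180°W / 90°S: lon 62.48640°, lat 133.78020°.
Field: 62.48640/20 → 3 → D, 133.78020/10 → 13 → N; chars DN.
Square: 2.48640/2 → 1, 3.78020/1 → 3; chars 13.
Subsquare: 0.48640/0.0833333 → 5 → f, 0.78020/0.0416667 → 18 → s; chars fs.
Extended square: 0.06973/0.00833333 → 8, 0.03020/0.00416667 → 7; chars 87.

DN13fs87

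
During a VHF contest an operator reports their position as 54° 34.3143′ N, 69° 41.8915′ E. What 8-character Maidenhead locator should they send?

MO44un37

Shift to the Maidenhead origin (180°W, 90°S): lon 249.69819, lat 144.57191.
Field (20°×10°, letters A–R): lon ⌊249.69819/20⌋ = 12 → M; lat ⌊144.57191/10⌋ = 14 → O.
Square (2°×1°, digits 0–9): lon ⌊9.69819/2⌋ = 4; lat ⌊4.57191/1⌋ = 4.
Subsquare (5′×2.5′, letters a–x): lon ⌊1.69819/0.0833333⌋ = 20 → u; lat ⌊0.57191/0.0416667⌋ = 13 → n.
Extended square (30″×15″, digits 0–9): lon ⌊0.03153/0.00833333⌋ = 3; lat ⌊0.03024/0.00416667⌋ = 7.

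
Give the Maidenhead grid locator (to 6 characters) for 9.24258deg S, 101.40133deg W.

DI90hs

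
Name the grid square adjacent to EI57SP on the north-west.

EI57rq

Longitude subsquare s = 18; −1 → 17 = r.
Latitude subsquare p = 15; +1 → 16 = q.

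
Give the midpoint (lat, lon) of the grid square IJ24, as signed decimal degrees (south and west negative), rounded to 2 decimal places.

4.50, -15.00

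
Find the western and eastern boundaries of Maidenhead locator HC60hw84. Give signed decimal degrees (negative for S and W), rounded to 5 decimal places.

-27.35000, -27.34167

Field H=7, C=2: +7·20° lon, +2·10° lat → SW at lon -40°, lat -70°.
Square 6, 0: +6·2° lon, +0·1° lat → SW at lon -28°, lat -70°.
Subsquare h=7, w=22: +7·0.0833333° lon, +22·0.0416667° lat → SW at lon -27.4167°, lat -69.0833°.
Extended square 8, 4: +8·0.00833333° lon, +4·0.00416667° lat → SW at lon -27.35°, lat -69.0667°.
Cell spans 0.00833333° lon × 0.00416667° lat.
west -27.35000, east -27.34167.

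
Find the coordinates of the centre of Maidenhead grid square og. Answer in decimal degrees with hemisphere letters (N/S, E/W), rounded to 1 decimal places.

25.0° S, 110.0° E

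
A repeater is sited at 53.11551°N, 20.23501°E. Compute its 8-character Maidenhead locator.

KO03cc87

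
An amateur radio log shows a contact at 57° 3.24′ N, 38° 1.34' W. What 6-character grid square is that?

Add 180° to longitude and 90° to latitude: 141.9777, 147.0540.
Field: lon ⌊141.9777/20⌋ = 7 → H; lat ⌊147.0540/10⌋ = 14 → O.
Square: lon ⌊1.9777/2⌋ = 0; lat ⌊7.0540/1⌋ = 7.
Subsquare: lon ⌊1.9777/0.0833333⌋ = 23 → x; lat ⌊0.0540/0.0416667⌋ = 1 → b.

HO07xb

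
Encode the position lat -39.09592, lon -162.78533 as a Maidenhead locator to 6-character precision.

Offset from 180°W / 90°S: lon 17.2147°, lat 50.9041°.
Field: lon ⌊17.2147/20⌋ = 0 → A; lat ⌊50.9041/10⌋ = 5 → F.
Square: lon ⌊17.2147/2⌋ = 8; lat ⌊0.9041/1⌋ = 0.
Subsquare: lon ⌊1.2147/0.0833333⌋ = 14 → o; lat ⌊0.9041/0.0416667⌋ = 21 → v.

AF80ov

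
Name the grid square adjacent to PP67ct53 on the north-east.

Longitude extended square 5; +1 → 6.
Latitude extended square 3; +1 → 4.

PP67ct64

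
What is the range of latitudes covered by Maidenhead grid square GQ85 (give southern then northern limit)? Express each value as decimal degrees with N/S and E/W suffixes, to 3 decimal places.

Field G=6, Q=16: +6·20° lon, +16·10° lat → SW at lon -60°, lat 70°.
Square 8, 5: +8·2° lon, +5·1° lat → SW at lon -44°, lat 75°.
Cell spans 2° lon × 1° lat.
south 75.000° N, north 76.000° N.

75.000° N, 76.000° N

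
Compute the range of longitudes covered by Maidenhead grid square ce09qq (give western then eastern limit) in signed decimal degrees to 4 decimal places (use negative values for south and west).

-138.6667, -138.5833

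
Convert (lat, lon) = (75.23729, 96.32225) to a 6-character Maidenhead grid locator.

NQ85df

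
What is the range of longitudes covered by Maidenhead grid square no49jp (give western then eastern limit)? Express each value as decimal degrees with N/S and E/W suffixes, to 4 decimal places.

Field N=13, O=14: +13·20° lon, +14·10° lat → SW at lon 80°, lat 50°.
Square 4, 9: +4·2° lon, +9·1° lat → SW at lon 88°, lat 59°.
Subsquare j=9, p=15: +9·0.0833333° lon, +15·0.0416667° lat → SW at lon 88.75°, lat 59.625°.
Cell spans 0.0833333° lon × 0.0416667° lat.
west 88.7500° E, east 88.8333° E.

88.7500° E, 88.8333° E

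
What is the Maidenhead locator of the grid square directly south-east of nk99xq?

OK09ap

Longitude subsquare x = 23; +1 → 24, wraps to 0 = a, carry into square.
Longitude square 9; +1 → 10, wraps to 0, carry into field.
Longitude field N = 13; +1 → 14 = O.
Latitude subsquare q = 16; −1 → 15 = p.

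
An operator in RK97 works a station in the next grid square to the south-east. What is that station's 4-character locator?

AK06

Longitude square 9; +1 → 10, wraps to 0, carry into field.
Longitude field R = 17; +1 → 18, wraps to 0 = A, wrapping around the antimeridian.
Latitude square 7; −1 → 6.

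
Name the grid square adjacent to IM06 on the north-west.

Longitude square 0; −1 → -1, wraps to 9, carry into field.
Longitude field I = 8; −1 → 7 = H.
Latitude square 6; +1 → 7.

HM97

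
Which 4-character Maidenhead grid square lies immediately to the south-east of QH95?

Longitude square 9; +1 → 10, wraps to 0, carry into field.
Longitude field Q = 16; +1 → 17 = R.
Latitude square 5; −1 → 4.

RH04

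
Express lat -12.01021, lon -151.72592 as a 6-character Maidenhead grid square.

BH47dx

Add 180° to longitude and 90° to latitude: 28.2741, 77.9898.
Field: lon ⌊28.2741/20⌋ = 1 → B; lat ⌊77.9898/10⌋ = 7 → H.
Square: lon ⌊8.2741/2⌋ = 4; lat ⌊7.9898/1⌋ = 7.
Subsquare: lon ⌊0.2741/0.0833333⌋ = 3 → d; lat ⌊0.9898/0.0416667⌋ = 23 → x.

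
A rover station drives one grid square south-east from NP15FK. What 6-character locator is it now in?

NP15gj

Longitude subsquare f = 5; +1 → 6 = g.
Latitude subsquare k = 10; −1 → 9 = j.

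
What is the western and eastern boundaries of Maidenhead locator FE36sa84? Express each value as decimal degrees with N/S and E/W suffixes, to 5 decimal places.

72.43333° W, 72.42500° W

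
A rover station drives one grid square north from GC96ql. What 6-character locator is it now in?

GC96qm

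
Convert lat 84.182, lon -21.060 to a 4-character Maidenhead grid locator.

Offset from 180°W / 90°S: lon 158.94°, lat 174.18°.
Field (20°×10°, letters A–R): 158.94/20 → 7 → H, 174.18/10 → 17 → R; chars HR.
Square (2°×1°, digits 0–9): 18.94/2 → 9, 4.18/1 → 4; chars 94.

HR94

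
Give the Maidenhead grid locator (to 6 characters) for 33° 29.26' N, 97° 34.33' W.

EM13fl

Shift to the Maidenhead origin (180°W, 90°S): lon 82.4278, lat 123.4877.
Field: 82.4278/20 → 4 → E, 123.4877/10 → 12 → M; chars EM.
Square: 2.4278/2 → 1, 3.4877/1 → 3; chars 13.
Subsquare: 0.4278/0.0833333 → 5 → f, 0.4877/0.0416667 → 11 → l; chars fl.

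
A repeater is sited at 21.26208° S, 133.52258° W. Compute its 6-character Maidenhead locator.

CG38fr

Add 180° to longitude and 90° to latitude: 46.4774, 68.7379.
Field: 46.4774/20 → 2 → C, 68.7379/10 → 6 → G; chars CG.
Square: 6.4774/2 → 3, 8.7379/1 → 8; chars 38.
Subsquare: 0.4774/0.0833333 → 5 → f, 0.7379/0.0416667 → 17 → r; chars fr.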